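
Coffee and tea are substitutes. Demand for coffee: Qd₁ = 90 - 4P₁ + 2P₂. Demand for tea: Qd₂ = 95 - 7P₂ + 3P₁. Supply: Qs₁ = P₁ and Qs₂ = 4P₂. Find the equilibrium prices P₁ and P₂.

P₁ = 1180/49, P₂ = 745/49

Market 1: 90 - 4P₁ + 2P₂ = P₁ → 5P₁ - 2P₂ = 90.
Market 2: 11P₂ - 3P₁ = 95.
Eliminating P₂: 11×(1) + 2×(2) gives 49P₁ = 1180, so P₁ = 1180/49.
Back-substitute into (2): P₂ = (95 + 3×1180/49) / 11 = 745/49.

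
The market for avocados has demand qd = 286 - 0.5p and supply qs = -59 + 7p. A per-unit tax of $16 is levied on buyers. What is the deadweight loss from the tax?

Pre-tax equilibrium: p* = 46, q* = 263.
Tax on buyers shifts demand to qd = 286 − 0.5(p + 16) = 278 - 0.5p.
278 - 0.5p = -59 + 7p gives seller price ps = 674/15; buyers pay pb = 674/15 + 16 = 914/15.
New quantity: q = 286 − 0.5(914/15) = 3833/15.
DWL = ½ × 16 × (263 − 3833/15) = 896/15.

Deadweight loss = 896/15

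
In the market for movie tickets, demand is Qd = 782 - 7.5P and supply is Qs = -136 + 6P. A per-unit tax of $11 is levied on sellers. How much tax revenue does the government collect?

Tax revenue = 7766/3

Pre-tax equilibrium: P* = 68, Q* = 272.
Tax on sellers shifts supply to Qs = -136 + 6(P − 11) = -202 + 6P.
782 - 7.5P = -202 + 6P gives buyer price Pb = 656/9; sellers receive Ps = 656/9 − 11 = 557/9.
New quantity: Q = 782 − 7.5(656/9) = 706/3.
Revenue = 11 × 706/3 = 7766/3.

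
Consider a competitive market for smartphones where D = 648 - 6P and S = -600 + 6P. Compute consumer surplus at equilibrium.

Consumer surplus = 48

Equilibrium: 648 - 6P = -600 + 6P gives P* = 104, Q* = 24.
Demand choke price (D = 0): P = 108.
CS = ½(108 − 104)(24) = 48.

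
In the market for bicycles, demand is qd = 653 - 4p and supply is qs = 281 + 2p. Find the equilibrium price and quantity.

p* = 62, q* = 405

Set qd = qs: 653 - 4p = 281 + 2p.
372 = 6p, so p* = 62.
q* = 653 − 4(62) = 405.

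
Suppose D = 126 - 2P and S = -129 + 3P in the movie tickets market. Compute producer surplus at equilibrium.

Equilibrium: 126 - 2P = -129 + 3P gives P* = 51, Q* = 24.
Supply starts at P = 43 (where S = 0).
PS = ½(51 − 43)(24) = 96.

Producer surplus = 96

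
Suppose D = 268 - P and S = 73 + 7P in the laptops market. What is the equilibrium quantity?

Q* = 243.625

Set D = S: 268 - P = 73 + 7P.
195 = 8P, so P* = 24.375.
Q* = 268 − 1(24.375) = 243.625.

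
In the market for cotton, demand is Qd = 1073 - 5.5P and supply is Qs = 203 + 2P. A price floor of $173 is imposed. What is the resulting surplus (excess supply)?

Surplus = 427.5

Equilibrium price would be P* = 116, so the floor at 173 binds.
At P = 173: Qd = 121.5, Qs = 549.
Surplus = 549 − 121.5 = 427.5.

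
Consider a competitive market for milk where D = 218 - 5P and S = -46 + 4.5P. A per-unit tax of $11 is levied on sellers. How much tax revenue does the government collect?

Tax revenue = 583

Pre-tax equilibrium: P* = 528/19, Q* = 1502/19.
Tax on sellers shifts supply to S = -46 + 4.5(P − 11) = -95.5 + 4.5P.
218 - 5P = -95.5 + 4.5P gives buyer price Pb = 33; sellers receive Ps = 33 − 11 = 22.
New quantity: Q = 218 − 5(33) = 53.
Revenue = 11 × 53 = 583.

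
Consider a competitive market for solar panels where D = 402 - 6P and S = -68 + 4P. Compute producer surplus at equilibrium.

Equilibrium: 402 - 6P = -68 + 4P gives P* = 47, Q* = 120.
Supply starts at P = 17 (where S = 0).
PS = ½(47 − 17)(120) = 1800.

Producer surplus = 1800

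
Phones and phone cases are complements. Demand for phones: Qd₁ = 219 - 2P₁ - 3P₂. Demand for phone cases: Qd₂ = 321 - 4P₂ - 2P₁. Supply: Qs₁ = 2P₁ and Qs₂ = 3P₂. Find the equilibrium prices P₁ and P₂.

P₁ = 285/11, P₂ = 423/11

Market 1: 219 - 2P₁ - 3P₂ = 2P₁ → 4P₁ + 3P₂ = 219.
Market 2: 7P₂ + 2P₁ = 321.
Eliminating P₂: 7×(1) − 3×(2) gives 22P₁ = 570, so P₁ = 285/11.
Back-substitute into (2): P₂ = (321 − 2×285/11) / 7 = 423/11.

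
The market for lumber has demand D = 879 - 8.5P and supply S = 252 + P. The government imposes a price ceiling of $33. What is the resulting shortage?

Equilibrium price would be P* = 66, so the ceiling at 33 binds.
At P = 33: D = 879 − 8.5(33) = 598.5, S = 252 + 1(33) = 285.
Shortage = 598.5 − 285 = 313.5.

Shortage = 313.5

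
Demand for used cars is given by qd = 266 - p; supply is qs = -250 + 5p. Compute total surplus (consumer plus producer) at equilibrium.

Total surplus = 19440

Equilibrium: 266 - p = -250 + 5p gives p* = 86, q* = 180.
Demand choke price: p = 266; supply starts at p = 50.
CS = ½(266 − 86)(180) = 16200; PS = ½(86 − 50)(180) = 3240.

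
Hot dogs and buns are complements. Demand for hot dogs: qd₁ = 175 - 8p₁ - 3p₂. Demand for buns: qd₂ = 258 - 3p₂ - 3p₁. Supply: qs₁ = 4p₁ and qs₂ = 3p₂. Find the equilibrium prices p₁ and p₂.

Market 1: 175 - 8p₁ - 3p₂ = 4p₁ → 12p₁ + 3p₂ = 175.
Market 2: 6p₂ + 3p₁ = 258.
Eliminating p₂: 6×(1) − 3×(2) gives 63p₁ = 276, so p₁ = 92/21.
Back-substitute into (2): p₂ = (258 − 3×92/21) / 6 = 857/21.

p₁ = 92/21, p₂ = 857/21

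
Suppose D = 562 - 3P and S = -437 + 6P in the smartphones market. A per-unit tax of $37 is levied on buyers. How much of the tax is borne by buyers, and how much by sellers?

Pre-tax equilibrium: P* = 111, Q* = 229.
Tax on buyers shifts demand to D = 562 − 3(P + 37) = 451 - 3P.
451 - 3P = -437 + 6P gives seller price Ps = 296/3; buyers pay Pb = 296/3 + 37 = 407/3.
New quantity: Q = 562 − 3(407/3) = 155.
Buyer burden = 407/3 − 111 = 74/3; seller burden = 111 − 296/3 = 37/3.

Buyers bear 74/3, sellers bear 37/3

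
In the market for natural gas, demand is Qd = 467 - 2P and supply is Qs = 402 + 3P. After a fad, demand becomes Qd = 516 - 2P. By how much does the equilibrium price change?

Original equilibrium: P* = 13, Q* = 441.
New equilibrium: 516 - 2P = 402 + 3P, so 114 = 5P and P' = 22.8; Q' = 516 − 2(22.8) = 470.4.
Change in price: 22.8 − 13 = 9.8.

ΔP = 9.8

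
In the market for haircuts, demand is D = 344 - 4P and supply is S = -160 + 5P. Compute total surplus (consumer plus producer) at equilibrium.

Total surplus = 3240

Equilibrium: 344 - 4P = -160 + 5P gives P* = 56, Q* = 120.
Demand choke price: P = 86; supply starts at P = 32.
CS = ½(86 − 56)(120) = 1800; PS = ½(56 − 32)(120) = 1440.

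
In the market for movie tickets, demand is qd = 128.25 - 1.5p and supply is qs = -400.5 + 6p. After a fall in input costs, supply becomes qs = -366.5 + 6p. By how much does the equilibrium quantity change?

Original equilibrium: p* = 70.5, q* = 22.5.
New equilibrium: 128.25 - 1.5p = -366.5 + 6p, so 494.75 = 7.5p and p' = 1979/30; q' = 128.25 − 1.5(1979/30) = 29.3.
Change in quantity: 29.3 − 22.5 = 6.8.

Δq = 6.8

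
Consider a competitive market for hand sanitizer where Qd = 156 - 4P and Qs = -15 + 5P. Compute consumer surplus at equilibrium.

Consumer surplus = 800

Equilibrium: 156 - 4P = -15 + 5P gives P* = 19, Q* = 80.
Demand choke price (Qd = 0): P = 39.
CS = ½(39 − 19)(80) = 800.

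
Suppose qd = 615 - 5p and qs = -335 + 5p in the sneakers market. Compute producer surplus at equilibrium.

Producer surplus = 1960

Equilibrium: 615 - 5p = -335 + 5p gives p* = 95, q* = 140.
Supply starts at p = 67 (where qs = 0).
PS = ½(95 − 67)(140) = 1960.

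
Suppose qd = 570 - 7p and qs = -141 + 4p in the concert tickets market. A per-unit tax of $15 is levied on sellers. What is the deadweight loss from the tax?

Deadweight loss = 3150/11

Pre-tax equilibrium: p* = 711/11, q* = 1293/11.
Tax on sellers shifts supply to qs = -141 + 4(p − 15) = -201 + 4p.
570 - 7p = -201 + 4p gives buyer price pb = 771/11; sellers receive ps = 771/11 − 15 = 606/11.
New quantity: q = 570 − 7(771/11) = 873/11.
DWL = ½ × 15 × (1293/11 − 873/11) = 3150/11.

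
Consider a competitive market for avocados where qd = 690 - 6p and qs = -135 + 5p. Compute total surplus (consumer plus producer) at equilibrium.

Total surplus = 10560

Equilibrium: 690 - 6p = -135 + 5p gives p* = 75, q* = 240.
Demand choke price: p = 115; supply starts at p = 27.
CS = ½(115 − 75)(240) = 4800; PS = ½(75 − 27)(240) = 5760.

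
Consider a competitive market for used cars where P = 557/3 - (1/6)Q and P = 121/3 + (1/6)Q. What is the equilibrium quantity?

Q* = 436

Set the two price expressions equal: 557/3 - (1/6)Q = 121/3 + (1/6)Q.
436/3 = (1/3)Q, so Q* = 436.
P* = 557/3 − (1/6)(436) = 113.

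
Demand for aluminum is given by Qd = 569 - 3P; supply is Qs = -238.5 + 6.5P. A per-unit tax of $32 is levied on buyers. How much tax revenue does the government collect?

Pre-tax equilibrium: P* = 85, Q* = 314.
Tax on buyers shifts demand to Qd = 569 − 3(P + 32) = 473 - 3P.
473 - 3P = -238.5 + 6.5P gives seller price Ps = 1423/19; buyers pay Pb = 1423/19 + 32 = 2031/19.
New quantity: Q = 569 − 3(2031/19) = 4718/19.
Revenue = 32 × 4718/19 = 150976/19.

Tax revenue = 150976/19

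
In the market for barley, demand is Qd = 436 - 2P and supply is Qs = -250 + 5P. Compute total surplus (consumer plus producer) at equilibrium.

Equilibrium: 436 - 2P = -250 + 5P gives P* = 98, Q* = 240.
Demand choke price: P = 218; supply starts at P = 50.
CS = ½(218 − 98)(240) = 14400; PS = ½(98 − 50)(240) = 5760.

Total surplus = 20160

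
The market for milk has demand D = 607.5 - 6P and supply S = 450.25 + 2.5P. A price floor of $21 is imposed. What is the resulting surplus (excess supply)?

Equilibrium price would be P* = 18.5, so the floor at 21 binds.
At P = 21: D = 481.5, S = 502.75.
Surplus = 502.75 − 481.5 = 21.25.

Surplus = 21.25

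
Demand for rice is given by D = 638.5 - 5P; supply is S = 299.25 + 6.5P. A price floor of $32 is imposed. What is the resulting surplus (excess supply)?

Surplus = 28.75

Equilibrium price would be P* = 29.5, so the floor at 32 binds.
At P = 32: D = 478.5, S = 507.25.
Surplus = 507.25 − 478.5 = 28.75.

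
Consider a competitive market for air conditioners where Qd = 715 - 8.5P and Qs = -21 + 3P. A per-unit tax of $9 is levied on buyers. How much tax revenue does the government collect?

Pre-tax equilibrium: P* = 64, Q* = 171.
Tax on buyers shifts demand to Qd = 715 − 8.5(P + 9) = 638.5 - 8.5P.
638.5 - 8.5P = -21 + 3P gives seller price Ps = 1319/23; buyers pay Pb = 1319/23 + 9 = 1526/23.
New quantity: Q = 715 − 8.5(1526/23) = 3474/23.
Revenue = 9 × 3474/23 = 31266/23.

Tax revenue = 31266/23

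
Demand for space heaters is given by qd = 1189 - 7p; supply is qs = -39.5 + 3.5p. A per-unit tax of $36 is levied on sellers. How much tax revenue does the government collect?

Tax revenue = 10296

Pre-tax equilibrium: p* = 117, q* = 370.
Tax on sellers shifts supply to qs = -39.5 + 3.5(p − 36) = -165.5 + 3.5p.
1189 - 7p = -165.5 + 3.5p gives buyer price pb = 129; sellers receive ps = 129 − 36 = 93.
New quantity: q = 1189 − 7(129) = 286.
Revenue = 36 × 286 = 10296.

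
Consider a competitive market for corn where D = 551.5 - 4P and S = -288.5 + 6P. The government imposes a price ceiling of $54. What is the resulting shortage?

Equilibrium price would be P* = 84, so the ceiling at 54 binds.
At P = 54: D = 551.5 − 4(54) = 335.5, S = -288.5 + 6(54) = 35.5.
Shortage = 335.5 − 35.5 = 300.

Shortage = 300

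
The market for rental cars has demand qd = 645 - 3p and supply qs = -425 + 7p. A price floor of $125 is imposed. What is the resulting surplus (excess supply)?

Surplus = 180

Equilibrium price would be p* = 107, so the floor at 125 binds.
At p = 125: qd = 270, qs = 450.
Surplus = 450 − 270 = 180.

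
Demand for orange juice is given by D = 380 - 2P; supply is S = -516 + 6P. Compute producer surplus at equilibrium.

Producer surplus = 2028

Equilibrium: 380 - 2P = -516 + 6P gives P* = 112, Q* = 156.
Supply starts at P = 86 (where S = 0).
PS = ½(112 − 86)(156) = 2028.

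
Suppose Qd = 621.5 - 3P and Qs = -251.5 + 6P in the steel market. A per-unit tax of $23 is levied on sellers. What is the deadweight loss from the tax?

Pre-tax equilibrium: P* = 97, Q* = 330.5.
Tax on sellers shifts supply to Qs = -251.5 + 6(P − 23) = -389.5 + 6P.
621.5 - 3P = -389.5 + 6P gives buyer price Pb = 337/3; sellers receive Ps = 337/3 − 23 = 268/3.
New quantity: Q = 621.5 − 3(337/3) = 284.5.
DWL = ½ × 23 × (330.5 − 284.5) = 529.

Deadweight loss = 529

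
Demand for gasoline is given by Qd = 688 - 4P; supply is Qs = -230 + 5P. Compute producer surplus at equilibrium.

Producer surplus = 7840

Equilibrium: 688 - 4P = -230 + 5P gives P* = 102, Q* = 280.
Supply starts at P = 46 (where Qs = 0).
PS = ½(102 − 46)(280) = 7840.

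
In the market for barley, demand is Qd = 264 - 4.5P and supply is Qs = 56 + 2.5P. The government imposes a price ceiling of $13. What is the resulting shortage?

Shortage = 117

Equilibrium price would be P* = 208/7, so the ceiling at 13 binds.
At P = 13: Qd = 264 − 4.5(13) = 205.5, Qs = 56 + 2.5(13) = 88.5.
Shortage = 205.5 − 88.5 = 117.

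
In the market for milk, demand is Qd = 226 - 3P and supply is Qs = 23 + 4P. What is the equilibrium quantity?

Q* = 139

Set Qd = Qs: 226 - 3P = 23 + 4P.
203 = 7P, so P* = 29.
Q* = 226 − 3(29) = 139.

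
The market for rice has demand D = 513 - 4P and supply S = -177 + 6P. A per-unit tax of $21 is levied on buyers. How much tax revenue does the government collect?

Pre-tax equilibrium: P* = 69, Q* = 237.
Tax on buyers shifts demand to D = 513 − 4(P + 21) = 429 - 4P.
429 - 4P = -177 + 6P gives seller price Ps = 60.6; buyers pay Pb = 60.6 + 21 = 81.6.
New quantity: Q = 513 − 4(81.6) = 186.6.
Revenue = 21 × 186.6 = 3918.6.

Tax revenue = 3918.6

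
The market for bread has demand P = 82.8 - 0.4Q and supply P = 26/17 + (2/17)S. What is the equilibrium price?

Set the two price expressions equal: 82.8 - 0.4Q = 26/17 + (2/17)Q.
6908/85 = (44/85)Q, so Q* = 157.
P* = 82.8 − (0.4)(157) = 20.

P* = 20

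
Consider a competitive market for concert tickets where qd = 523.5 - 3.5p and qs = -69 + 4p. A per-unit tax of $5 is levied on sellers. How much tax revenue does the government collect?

Tax revenue = 3565/3

Pre-tax equilibrium: p* = 79, q* = 247.
Tax on sellers shifts supply to qs = -69 + 4(p − 5) = -89 + 4p.
523.5 - 3.5p = -89 + 4p gives buyer price pb = 245/3; sellers receive ps = 245/3 − 5 = 230/3.
New quantity: q = 523.5 − 3.5(245/3) = 713/3.
Revenue = 5 × 713/3 = 3565/3.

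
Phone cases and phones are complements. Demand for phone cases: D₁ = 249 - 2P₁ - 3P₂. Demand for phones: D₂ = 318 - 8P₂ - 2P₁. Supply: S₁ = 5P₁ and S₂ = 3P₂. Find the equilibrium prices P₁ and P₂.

P₁ = 1785/71, P₂ = 1728/71

Market 1: 249 - 2P₁ - 3P₂ = 5P₁ → 7P₁ + 3P₂ = 249.
Market 2: 11P₂ + 2P₁ = 318.
Eliminating P₂: 11×(1) − 3×(2) gives 71P₁ = 1785, so P₁ = 1785/71.
Back-substitute into (2): P₂ = (318 − 2×1785/71) / 11 = 1728/71.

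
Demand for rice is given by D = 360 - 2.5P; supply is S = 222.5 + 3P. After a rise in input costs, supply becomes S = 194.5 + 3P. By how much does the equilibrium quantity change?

ΔQ = -140/11

Original equilibrium: P* = 25, Q* = 297.5.
New equilibrium: 360 - 2.5P = 194.5 + 3P, so 165.5 = 5.5P and P' = 331/11; Q' = 360 − 2.5(331/11) = 6265/22.
Change in quantity: 6265/22 − 297.5 = -140/11.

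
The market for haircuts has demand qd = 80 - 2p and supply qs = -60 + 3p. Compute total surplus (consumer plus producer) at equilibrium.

Equilibrium: 80 - 2p = -60 + 3p gives p* = 28, q* = 24.
Demand choke price: p = 40; supply starts at p = 20.
CS = ½(40 − 28)(24) = 144; PS = ½(28 − 20)(24) = 96.

Total surplus = 240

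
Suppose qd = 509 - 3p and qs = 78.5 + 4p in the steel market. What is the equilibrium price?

Set qd = qs: 509 - 3p = 78.5 + 4p.
430.5 = 7p, so p* = 61.5.
q* = 509 − 3(61.5) = 324.5.

p* = 61.5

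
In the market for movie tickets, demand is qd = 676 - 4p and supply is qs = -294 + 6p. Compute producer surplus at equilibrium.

Producer surplus = 6912

Equilibrium: 676 - 4p = -294 + 6p gives p* = 97, q* = 288.
Supply starts at p = 49 (where qs = 0).
PS = ½(97 − 49)(288) = 6912.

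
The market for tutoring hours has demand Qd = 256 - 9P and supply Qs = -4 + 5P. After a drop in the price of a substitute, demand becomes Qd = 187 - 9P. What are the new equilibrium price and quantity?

Original equilibrium: P* = 130/7, Q* = 622/7.
New equilibrium: 187 - 9P = -4 + 5P, so 191 = 14P and P' = 191/14; Q' = 187 − 9(191/14) = 899/14.

P' = 191/14, Q' = 899/14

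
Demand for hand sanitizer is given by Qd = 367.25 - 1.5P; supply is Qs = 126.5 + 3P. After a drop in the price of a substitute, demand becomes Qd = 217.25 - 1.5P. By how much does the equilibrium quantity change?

ΔQ = -100

Original equilibrium: P* = 53.5, Q* = 287.
New equilibrium: 217.25 - 1.5P = 126.5 + 3P, so 90.75 = 4.5P and P' = 121/6; Q' = 217.25 − 1.5(121/6) = 187.
Change in quantity: 187 − 287 = -100.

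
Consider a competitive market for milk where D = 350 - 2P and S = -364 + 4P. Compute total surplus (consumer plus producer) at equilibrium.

Total surplus = 4704

Equilibrium: 350 - 2P = -364 + 4P gives P* = 119, Q* = 112.
Demand choke price: P = 175; supply starts at P = 91.
CS = ½(175 − 119)(112) = 3136; PS = ½(119 − 91)(112) = 1568.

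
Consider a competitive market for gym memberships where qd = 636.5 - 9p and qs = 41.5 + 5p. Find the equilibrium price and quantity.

Set qd = qs: 636.5 - 9p = 41.5 + 5p.
595 = 14p, so p* = 42.5.
q* = 636.5 − 9(42.5) = 254.

p* = 42.5, q* = 254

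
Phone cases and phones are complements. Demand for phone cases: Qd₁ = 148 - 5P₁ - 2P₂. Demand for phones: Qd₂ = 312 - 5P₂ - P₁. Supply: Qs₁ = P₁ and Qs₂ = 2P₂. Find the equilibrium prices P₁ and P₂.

Market 1: 148 - 5P₁ - 2P₂ = P₁ → 6P₁ + 2P₂ = 148.
Market 2: 7P₂ + P₁ = 312.
Eliminating P₂: 7×(1) − 2×(2) gives 40P₁ = 412, so P₁ = 10.3.
Back-substitute into (2): P₂ = (312 − 1×10.3) / 7 = 43.1.

P₁ = 10.3, P₂ = 43.1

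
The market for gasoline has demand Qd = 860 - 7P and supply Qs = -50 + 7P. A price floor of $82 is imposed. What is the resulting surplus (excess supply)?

Equilibrium price would be P* = 65, so the floor at 82 binds.
At P = 82: Qd = 286, Qs = 524.
Surplus = 524 − 286 = 238.

Surplus = 238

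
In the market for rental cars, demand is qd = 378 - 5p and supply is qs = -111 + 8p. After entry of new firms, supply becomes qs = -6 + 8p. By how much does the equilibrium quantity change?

Original equilibrium: p* = 489/13, q* = 2469/13.
New equilibrium: 378 - 5p = -6 + 8p, so 384 = 13p and p' = 384/13; q' = 378 − 5(384/13) = 2994/13.
Change in quantity: 2994/13 − 2469/13 = 525/13.

Δq = 525/13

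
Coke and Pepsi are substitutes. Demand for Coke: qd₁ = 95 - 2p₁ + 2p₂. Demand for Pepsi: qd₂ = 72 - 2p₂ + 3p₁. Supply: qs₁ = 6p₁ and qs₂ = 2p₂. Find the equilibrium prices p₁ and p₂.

p₁ = 262/13, p₂ = 861/26

Market 1: 95 - 2p₁ + 2p₂ = 6p₁ → 8p₁ - 2p₂ = 95.
Market 2: 4p₂ - 3p₁ = 72.
Eliminating p₂: 4×(1) + 2×(2) gives 26p₁ = 524, so p₁ = 262/13.
Back-substitute into (2): p₂ = (72 + 3×262/13) / 4 = 861/26.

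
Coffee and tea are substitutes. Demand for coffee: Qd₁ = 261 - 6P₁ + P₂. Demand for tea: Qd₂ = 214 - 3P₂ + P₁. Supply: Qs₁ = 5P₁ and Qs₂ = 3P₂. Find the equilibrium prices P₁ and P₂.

P₁ = 356/13, P₂ = 523/13

Market 1: 261 - 6P₁ + P₂ = 5P₁ → 11P₁ - P₂ = 261.
Market 2: 6P₂ - P₁ = 214.
Eliminating P₂: 6×(1) + 1×(2) gives 65P₁ = 1780, so P₁ = 356/13.
Back-substitute into (2): P₂ = (214 + 1×356/13) / 6 = 523/13.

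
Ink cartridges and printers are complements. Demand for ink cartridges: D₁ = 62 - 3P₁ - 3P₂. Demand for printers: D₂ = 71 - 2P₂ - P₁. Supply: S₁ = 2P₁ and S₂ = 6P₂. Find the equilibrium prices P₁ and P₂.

Market 1: 62 - 3P₁ - 3P₂ = 2P₁ → 5P₁ + 3P₂ = 62.
Market 2: 8P₂ + P₁ = 71.
Eliminating P₂: 8×(1) − 3×(2) gives 37P₁ = 283, so P₁ = 283/37.
Back-substitute into (2): P₂ = (71 − 1×283/37) / 8 = 293/37.

P₁ = 283/37, P₂ = 293/37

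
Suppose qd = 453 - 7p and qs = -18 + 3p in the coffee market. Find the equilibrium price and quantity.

p* = 47.1, q* = 123.3

Set qd = qs: 453 - 7p = -18 + 3p.
471 = 10p, so p* = 47.1.
q* = 453 − 7(47.1) = 123.3.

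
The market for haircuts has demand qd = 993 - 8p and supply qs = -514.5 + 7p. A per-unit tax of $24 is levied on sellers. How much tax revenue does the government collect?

Pre-tax equilibrium: p* = 100.5, q* = 189.
Tax on sellers shifts supply to qs = -514.5 + 7(p − 24) = -682.5 + 7p.
993 - 8p = -682.5 + 7p gives buyer price pb = 111.7; sellers receive ps = 111.7 − 24 = 87.7.
New quantity: q = 993 − 8(111.7) = 99.4.
Revenue = 24 × 99.4 = 2385.6.

Tax revenue = 2385.6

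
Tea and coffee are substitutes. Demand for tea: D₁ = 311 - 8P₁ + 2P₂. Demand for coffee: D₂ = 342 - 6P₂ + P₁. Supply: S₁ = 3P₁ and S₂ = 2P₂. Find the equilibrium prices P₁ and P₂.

Market 1: 311 - 8P₁ + 2P₂ = 3P₁ → 11P₁ - 2P₂ = 311.
Market 2: 8P₂ - P₁ = 342.
Eliminating P₂: 8×(1) + 2×(2) gives 86P₁ = 3172, so P₁ = 1586/43.
Back-substitute into (2): P₂ = (342 + 1×1586/43) / 8 = 4073/86.

P₁ = 1586/43, P₂ = 4073/86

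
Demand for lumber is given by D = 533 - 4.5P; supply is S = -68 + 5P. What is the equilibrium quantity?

Set D = S: 533 - 4.5P = -68 + 5P.
601 = 9.5P, so P* = 1202/19.
Q* = 533 − 4.5(1202/19) = 4718/19.

Q* = 4718/19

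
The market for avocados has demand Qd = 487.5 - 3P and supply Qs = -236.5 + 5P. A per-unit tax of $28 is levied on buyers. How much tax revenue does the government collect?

Pre-tax equilibrium: P* = 90.5, Q* = 216.
Tax on buyers shifts demand to Qd = 487.5 − 3(P + 28) = 403.5 - 3P.
403.5 - 3P = -236.5 + 5P gives seller price Ps = 80; buyers pay Pb = 80 + 28 = 108.
New quantity: Q = 487.5 − 3(108) = 163.5.
Revenue = 28 × 163.5 = 4578.

Tax revenue = 4578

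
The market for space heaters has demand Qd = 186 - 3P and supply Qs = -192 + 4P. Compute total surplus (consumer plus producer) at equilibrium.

Equilibrium: 186 - 3P = -192 + 4P gives P* = 54, Q* = 24.
Demand choke price: P = 62; supply starts at P = 48.
CS = ½(62 − 54)(24) = 96; PS = ½(54 − 48)(24) = 72.

Total surplus = 168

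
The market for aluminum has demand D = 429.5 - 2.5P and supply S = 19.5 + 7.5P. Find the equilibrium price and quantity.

Set D = S: 429.5 - 2.5P = 19.5 + 7.5P.
410 = 10P, so P* = 41.
Q* = 429.5 − 2.5(41) = 327.

P* = 41, Q* = 327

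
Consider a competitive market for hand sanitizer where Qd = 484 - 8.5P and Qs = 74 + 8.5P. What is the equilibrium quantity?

Q* = 279

Set Qd = Qs: 484 - 8.5P = 74 + 8.5P.
410 = 17P, so P* = 410/17.
Q* = 484 − 8.5(410/17) = 279.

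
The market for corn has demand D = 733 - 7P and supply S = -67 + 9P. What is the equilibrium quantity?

Set D = S: 733 - 7P = -67 + 9P.
800 = 16P, so P* = 50.
Q* = 733 − 7(50) = 383.

Q* = 383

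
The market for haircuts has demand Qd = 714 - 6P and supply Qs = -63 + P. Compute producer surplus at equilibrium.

Producer surplus = 1152

Equilibrium: 714 - 6P = -63 + P gives P* = 111, Q* = 48.
Supply starts at P = 63 (where Qs = 0).
PS = ½(111 − 63)(48) = 1152.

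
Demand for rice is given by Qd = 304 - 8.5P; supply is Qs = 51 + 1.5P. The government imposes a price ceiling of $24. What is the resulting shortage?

Equilibrium price would be P* = 25.3, so the ceiling at 24 binds.
At P = 24: Qd = 304 − 8.5(24) = 100, Qs = 51 + 1.5(24) = 87.
Shortage = 100 − 87 = 13.

Shortage = 13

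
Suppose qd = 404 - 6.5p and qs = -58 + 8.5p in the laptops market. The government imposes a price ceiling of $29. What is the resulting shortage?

Equilibrium price would be p* = 30.8, so the ceiling at 29 binds.
At p = 29: qd = 404 − 6.5(29) = 215.5, qs = -58 + 8.5(29) = 188.5.
Shortage = 215.5 − 188.5 = 27.

Shortage = 27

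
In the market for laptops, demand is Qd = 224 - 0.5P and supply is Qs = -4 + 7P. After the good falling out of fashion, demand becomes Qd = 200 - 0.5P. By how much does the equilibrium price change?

Original equilibrium: P* = 30.4, Q* = 208.8.
New equilibrium: 200 - 0.5P = -4 + 7P, so 204 = 7.5P and P' = 27.2; Q' = 200 − 0.5(27.2) = 186.4.
Change in price: 27.2 − 30.4 = -3.2.

ΔP = -3.2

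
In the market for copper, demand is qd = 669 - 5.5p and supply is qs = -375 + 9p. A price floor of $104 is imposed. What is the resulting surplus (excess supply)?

Surplus = 464

Equilibrium price would be p* = 72, so the floor at 104 binds.
At p = 104: qd = 97, qs = 561.
Surplus = 561 − 97 = 464.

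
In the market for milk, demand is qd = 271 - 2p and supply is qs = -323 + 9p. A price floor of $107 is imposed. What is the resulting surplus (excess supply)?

Equilibrium price would be p* = 54, so the floor at 107 binds.
At p = 107: qd = 57, qs = 640.
Surplus = 640 − 57 = 583.

Surplus = 583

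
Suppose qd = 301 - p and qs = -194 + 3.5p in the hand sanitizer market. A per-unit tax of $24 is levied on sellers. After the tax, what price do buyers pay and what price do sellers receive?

Buyers pay 386/3, sellers receive 314/3

Pre-tax equilibrium: p* = 110, q* = 191.
Tax on sellers shifts supply to qs = -194 + 3.5(p − 24) = -278 + 3.5p.
301 - p = -278 + 3.5p gives buyer price pb = 386/3; sellers receive ps = 386/3 − 24 = 314/3.
New quantity: q = 301 − 1(386/3) = 517/3.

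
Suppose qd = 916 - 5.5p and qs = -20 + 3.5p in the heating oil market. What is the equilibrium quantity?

Set qd = qs: 916 - 5.5p = -20 + 3.5p.
936 = 9p, so p* = 104.
q* = 916 − 5.5(104) = 344.

q* = 344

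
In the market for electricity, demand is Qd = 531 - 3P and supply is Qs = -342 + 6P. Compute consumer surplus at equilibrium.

Consumer surplus = 9600

Equilibrium: 531 - 3P = -342 + 6P gives P* = 97, Q* = 240.
Demand choke price (Qd = 0): P = 177.
CS = ½(177 − 97)(240) = 9600.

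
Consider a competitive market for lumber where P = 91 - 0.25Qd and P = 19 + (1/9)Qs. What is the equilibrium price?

P* = 535/13

Set the two price expressions equal: 91 - 0.25Q = 19 + (1/9)Q.
72 = (13/36)Q, so Q* = 2592/13.
P* = 91 − (0.25)(2592/13) = 535/13.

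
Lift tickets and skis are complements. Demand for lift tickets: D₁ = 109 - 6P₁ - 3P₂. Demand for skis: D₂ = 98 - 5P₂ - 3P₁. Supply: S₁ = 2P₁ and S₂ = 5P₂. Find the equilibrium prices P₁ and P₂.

Market 1: 109 - 6P₁ - 3P₂ = 2P₁ → 8P₁ + 3P₂ = 109.
Market 2: 10P₂ + 3P₁ = 98.
Eliminating P₂: 10×(1) − 3×(2) gives 71P₁ = 796, so P₁ = 796/71.
Back-substitute into (2): P₂ = (98 − 3×796/71) / 10 = 457/71.

P₁ = 796/71, P₂ = 457/71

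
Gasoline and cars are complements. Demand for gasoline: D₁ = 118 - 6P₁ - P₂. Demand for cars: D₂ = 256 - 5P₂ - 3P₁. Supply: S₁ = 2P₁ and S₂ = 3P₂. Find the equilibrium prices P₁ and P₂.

P₁ = 688/61, P₂ = 1694/61

Market 1: 118 - 6P₁ - P₂ = 2P₁ → 8P₁ + P₂ = 118.
Market 2: 8P₂ + 3P₁ = 256.
Eliminating P₂: 8×(1) − 1×(2) gives 61P₁ = 688, so P₁ = 688/61.
Back-substitute into (2): P₂ = (256 − 3×688/61) / 8 = 1694/61.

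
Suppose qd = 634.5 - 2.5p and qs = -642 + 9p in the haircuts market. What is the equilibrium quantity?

q* = 357

Set qd = qs: 634.5 - 2.5p = -642 + 9p.
1276.5 = 11.5p, so p* = 111.
q* = 634.5 − 2.5(111) = 357.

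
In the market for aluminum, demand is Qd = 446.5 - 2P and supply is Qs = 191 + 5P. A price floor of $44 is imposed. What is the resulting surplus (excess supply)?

Equilibrium price would be P* = 36.5, so the floor at 44 binds.
At P = 44: Qd = 358.5, Qs = 411.
Surplus = 411 − 358.5 = 52.5.

Surplus = 52.5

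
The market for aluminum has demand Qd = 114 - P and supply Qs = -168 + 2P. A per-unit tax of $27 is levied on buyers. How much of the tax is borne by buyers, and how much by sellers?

Pre-tax equilibrium: P* = 94, Q* = 20.
Tax on buyers shifts demand to Qd = 114 − 1(P + 27) = 87 - P.
87 - P = -168 + 2P gives seller price Ps = 85; buyers pay Pb = 85 + 27 = 112.
New quantity: Q = 114 − 1(112) = 2.
Buyer burden = 112 − 94 = 18; seller burden = 94 − 85 = 9.

Buyers bear $18, sellers bear $9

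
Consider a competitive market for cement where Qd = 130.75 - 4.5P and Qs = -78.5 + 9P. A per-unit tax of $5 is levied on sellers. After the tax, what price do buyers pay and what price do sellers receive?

Buyers pay 113/6, sellers receive 83/6

Pre-tax equilibrium: P* = 15.5, Q* = 61.
Tax on sellers shifts supply to Qs = -78.5 + 9(P − 5) = -123.5 + 9P.
130.75 - 4.5P = -123.5 + 9P gives buyer price Pb = 113/6; sellers receive Ps = 113/6 − 5 = 83/6.
New quantity: Q = 130.75 − 4.5(113/6) = 46.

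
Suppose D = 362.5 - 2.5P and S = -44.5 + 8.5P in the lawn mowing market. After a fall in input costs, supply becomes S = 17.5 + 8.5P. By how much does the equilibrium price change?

ΔP = -62/11

Original equilibrium: P* = 37, Q* = 270.
New equilibrium: 362.5 - 2.5P = 17.5 + 8.5P, so 345 = 11P and P' = 345/11; Q' = 362.5 − 2.5(345/11) = 3125/11.
Change in price: 345/11 − 37 = -62/11.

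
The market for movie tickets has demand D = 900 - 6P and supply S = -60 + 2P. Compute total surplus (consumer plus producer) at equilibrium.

Equilibrium: 900 - 6P = -60 + 2P gives P* = 120, Q* = 180.
Demand choke price: P = 150; supply starts at P = 30.
CS = ½(150 − 120)(180) = 2700; PS = ½(120 − 30)(180) = 8100.

Total surplus = 10800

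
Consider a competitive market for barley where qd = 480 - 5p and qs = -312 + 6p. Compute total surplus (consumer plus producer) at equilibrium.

Total surplus = 2640

Equilibrium: 480 - 5p = -312 + 6p gives p* = 72, q* = 120.
Demand choke price: p = 96; supply starts at p = 52.
CS = ½(96 − 72)(120) = 1440; PS = ½(72 − 52)(120) = 1200.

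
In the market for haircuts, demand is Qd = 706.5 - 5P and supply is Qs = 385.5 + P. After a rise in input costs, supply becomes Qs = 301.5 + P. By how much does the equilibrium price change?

Original equilibrium: P* = 53.5, Q* = 439.
New equilibrium: 706.5 - 5P = 301.5 + P, so 405 = 6P and P' = 67.5; Q' = 706.5 − 5(67.5) = 369.
Change in price: 67.5 − 53.5 = 14.

ΔP = 14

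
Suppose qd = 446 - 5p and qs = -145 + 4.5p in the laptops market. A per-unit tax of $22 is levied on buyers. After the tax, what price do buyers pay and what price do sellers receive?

Pre-tax equilibrium: p* = 1182/19, q* = 2564/19.
Tax on buyers shifts demand to qd = 446 − 5(p + 22) = 336 - 5p.
336 - 5p = -145 + 4.5p gives seller price ps = 962/19; buyers pay pb = 962/19 + 22 = 1380/19.
New quantity: q = 446 − 5(1380/19) = 1574/19.

Buyers pay 1380/19, sellers receive 962/19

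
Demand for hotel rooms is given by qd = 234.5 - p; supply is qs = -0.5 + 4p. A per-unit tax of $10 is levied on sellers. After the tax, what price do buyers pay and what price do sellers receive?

Buyers pay $55, sellers receive $45

Pre-tax equilibrium: p* = 47, q* = 187.5.
Tax on sellers shifts supply to qs = -0.5 + 4(p − 10) = -40.5 + 4p.
234.5 - p = -40.5 + 4p gives buyer price pb = 55; sellers receive ps = 55 − 10 = 45.
New quantity: q = 234.5 − 1(55) = 179.5.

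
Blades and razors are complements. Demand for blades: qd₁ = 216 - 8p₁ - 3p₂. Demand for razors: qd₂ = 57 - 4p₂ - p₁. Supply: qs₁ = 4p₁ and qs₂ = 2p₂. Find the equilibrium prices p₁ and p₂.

p₁ = 375/23, p₂ = 156/23

Market 1: 216 - 8p₁ - 3p₂ = 4p₁ → 12p₁ + 3p₂ = 216.
Market 2: 6p₂ + p₁ = 57.
Eliminating p₂: 6×(1) − 3×(2) gives 69p₁ = 1125, so p₁ = 375/23.
Back-substitute into (2): p₂ = (57 − 1×375/23) / 6 = 156/23.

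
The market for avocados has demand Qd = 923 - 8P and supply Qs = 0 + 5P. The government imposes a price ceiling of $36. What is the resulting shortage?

Shortage = 455

Equilibrium price would be P* = 71, so the ceiling at 36 binds.
At P = 36: Qd = 923 − 8(36) = 635, Qs = 0 + 5(36) = 180.
Shortage = 635 − 180 = 455.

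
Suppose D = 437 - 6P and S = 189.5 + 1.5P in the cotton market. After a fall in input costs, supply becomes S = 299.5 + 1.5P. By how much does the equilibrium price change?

Original equilibrium: P* = 33, Q* = 239.
New equilibrium: 437 - 6P = 299.5 + 1.5P, so 137.5 = 7.5P and P' = 55/3; Q' = 437 − 6(55/3) = 327.
Change in price: 55/3 − 33 = -44/3.

ΔP = -44/3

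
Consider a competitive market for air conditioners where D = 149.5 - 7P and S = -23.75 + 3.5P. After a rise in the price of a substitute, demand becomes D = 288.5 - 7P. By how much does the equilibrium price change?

Original equilibrium: P* = 16.5, Q* = 34.
New equilibrium: 288.5 - 7P = -23.75 + 3.5P, so 312.25 = 10.5P and P' = 1249/42; Q' = 288.5 − 7(1249/42) = 241/3.
Change in price: 1249/42 − 16.5 = 278/21.

ΔP = 278/21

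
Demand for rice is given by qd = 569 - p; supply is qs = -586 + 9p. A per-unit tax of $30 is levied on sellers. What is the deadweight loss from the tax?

Deadweight loss = 405

Pre-tax equilibrium: p* = 115.5, q* = 453.5.
Tax on sellers shifts supply to qs = -586 + 9(p − 30) = -856 + 9p.
569 - p = -856 + 9p gives buyer price pb = 142.5; sellers receive ps = 142.5 − 30 = 112.5.
New quantity: q = 569 − 1(142.5) = 426.5.
DWL = ½ × 30 × (453.5 − 426.5) = 405.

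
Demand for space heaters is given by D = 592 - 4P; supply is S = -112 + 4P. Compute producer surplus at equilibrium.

Equilibrium: 592 - 4P = -112 + 4P gives P* = 88, Q* = 240.
Supply starts at P = 28 (where S = 0).
PS = ½(88 − 28)(240) = 7200.

Producer surplus = 7200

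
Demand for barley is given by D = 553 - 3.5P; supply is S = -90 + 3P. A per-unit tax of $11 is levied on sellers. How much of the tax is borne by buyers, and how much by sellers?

Buyers bear 66/13, sellers bear 77/13

Pre-tax equilibrium: P* = 1286/13, Q* = 2688/13.
Tax on sellers shifts supply to S = -90 + 3(P − 11) = -123 + 3P.
553 - 3.5P = -123 + 3P gives buyer price Pb = 104; sellers receive Ps = 104 − 11 = 93.
New quantity: Q = 553 − 3.5(104) = 189.
Buyer burden = 104 − 1286/13 = 66/13; seller burden = 1286/13 − 93 = 77/13.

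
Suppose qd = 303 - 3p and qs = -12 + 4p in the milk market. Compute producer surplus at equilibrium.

Equilibrium: 303 - 3p = -12 + 4p gives p* = 45, q* = 168.
Supply starts at p = 3 (where qs = 0).
PS = ½(45 − 3)(168) = 3528.

Producer surplus = 3528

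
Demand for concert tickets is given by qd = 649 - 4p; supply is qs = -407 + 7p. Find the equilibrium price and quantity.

p* = 96, q* = 265

Set qd = qs: 649 - 4p = -407 + 7p.
1056 = 11p, so p* = 96.
q* = 649 − 4(96) = 265.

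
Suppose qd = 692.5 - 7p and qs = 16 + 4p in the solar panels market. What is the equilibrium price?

p* = 61.5

Set qd = qs: 692.5 - 7p = 16 + 4p.
676.5 = 11p, so p* = 61.5.
q* = 692.5 − 7(61.5) = 262.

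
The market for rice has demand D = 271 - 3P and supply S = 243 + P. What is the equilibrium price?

P* = 7

Set D = S: 271 - 3P = 243 + P.
28 = 4P, so P* = 7.
Q* = 271 − 3(7) = 250.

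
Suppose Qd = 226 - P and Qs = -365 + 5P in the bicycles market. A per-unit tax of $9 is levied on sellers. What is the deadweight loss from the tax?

Pre-tax equilibrium: P* = 98.5, Q* = 127.5.
Tax on sellers shifts supply to Qs = -365 + 5(P − 9) = -410 + 5P.
226 - P = -410 + 5P gives buyer price Pb = 106; sellers receive Ps = 106 − 9 = 97.
New quantity: Q = 226 − 1(106) = 120.
DWL = ½ × 9 × (127.5 − 120) = 33.75.

Deadweight loss = 33.75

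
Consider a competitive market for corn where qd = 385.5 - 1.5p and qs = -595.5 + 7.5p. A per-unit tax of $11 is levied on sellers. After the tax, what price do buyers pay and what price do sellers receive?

Pre-tax equilibrium: p* = 109, q* = 222.
Tax on sellers shifts supply to qs = -595.5 + 7.5(p − 11) = -678 + 7.5p.
385.5 - 1.5p = -678 + 7.5p gives buyer price pb = 709/6; sellers receive ps = 709/6 − 11 = 643/6.
New quantity: q = 385.5 − 1.5(709/6) = 208.25.

Buyers pay 709/6, sellers receive 643/6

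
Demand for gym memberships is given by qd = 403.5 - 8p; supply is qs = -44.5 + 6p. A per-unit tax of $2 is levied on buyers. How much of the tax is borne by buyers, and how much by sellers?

Pre-tax equilibrium: p* = 32, q* = 147.5.
Tax on buyers shifts demand to qd = 403.5 − 8(p + 2) = 387.5 - 8p.
387.5 - 8p = -44.5 + 6p gives seller price ps = 216/7; buyers pay pb = 216/7 + 2 = 230/7.
New quantity: q = 403.5 − 8(230/7) = 1969/14.
Buyer burden = 230/7 − 32 = 6/7; seller burden = 32 − 216/7 = 8/7.

Buyers bear 6/7, sellers bear 8/7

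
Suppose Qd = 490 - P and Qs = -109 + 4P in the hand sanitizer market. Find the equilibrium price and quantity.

Set Qd = Qs: 490 - P = -109 + 4P.
599 = 5P, so P* = 119.8.
Q* = 490 − 1(119.8) = 370.2.

P* = 119.8, Q* = 370.2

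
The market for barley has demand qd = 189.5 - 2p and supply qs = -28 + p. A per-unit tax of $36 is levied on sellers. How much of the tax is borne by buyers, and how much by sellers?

Buyers bear $12, sellers bear $24

Pre-tax equilibrium: p* = 72.5, q* = 44.5.
Tax on sellers shifts supply to qs = -28 + 1(p − 36) = -64 + p.
189.5 - 2p = -64 + p gives buyer price pb = 84.5; sellers receive ps = 84.5 − 36 = 48.5.
New quantity: q = 189.5 − 2(84.5) = 20.5.
Buyer burden = 84.5 − 72.5 = 12; seller burden = 72.5 − 48.5 = 24.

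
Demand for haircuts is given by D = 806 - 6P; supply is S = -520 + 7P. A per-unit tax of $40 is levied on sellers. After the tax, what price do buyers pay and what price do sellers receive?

Buyers pay 1606/13, sellers receive 1086/13

Pre-tax equilibrium: P* = 102, Q* = 194.
Tax on sellers shifts supply to S = -520 + 7(P − 40) = -800 + 7P.
806 - 6P = -800 + 7P gives buyer price Pb = 1606/13; sellers receive Ps = 1606/13 − 40 = 1086/13.
New quantity: Q = 806 − 6(1606/13) = 842/13.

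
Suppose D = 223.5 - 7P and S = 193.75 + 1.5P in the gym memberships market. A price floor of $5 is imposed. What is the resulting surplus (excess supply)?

Equilibrium price would be P* = 3.5, so the floor at 5 binds.
At P = 5: D = 188.5, S = 201.25.
Surplus = 201.25 − 188.5 = 12.75.

Surplus = 12.75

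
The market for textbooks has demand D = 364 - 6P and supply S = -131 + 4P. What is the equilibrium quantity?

Set D = S: 364 - 6P = -131 + 4P.
495 = 10P, so P* = 49.5.
Q* = 364 − 6(49.5) = 67.

Q* = 67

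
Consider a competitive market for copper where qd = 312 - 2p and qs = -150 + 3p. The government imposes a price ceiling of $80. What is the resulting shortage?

Shortage = 62

Equilibrium price would be p* = 92.4, so the ceiling at 80 binds.
At p = 80: qd = 312 − 2(80) = 152, qs = -150 + 3(80) = 90.
Shortage = 152 − 90 = 62.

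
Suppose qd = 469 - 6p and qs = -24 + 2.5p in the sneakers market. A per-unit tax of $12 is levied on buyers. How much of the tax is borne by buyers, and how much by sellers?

Pre-tax equilibrium: p* = 58, q* = 121.
Tax on buyers shifts demand to qd = 469 − 6(p + 12) = 397 - 6p.
397 - 6p = -24 + 2.5p gives seller price ps = 842/17; buyers pay pb = 842/17 + 12 = 1046/17.
New quantity: q = 469 − 6(1046/17) = 1697/17.
Buyer burden = 1046/17 − 58 = 60/17; seller burden = 58 − 842/17 = 144/17.

Buyers bear 60/17, sellers bear 144/17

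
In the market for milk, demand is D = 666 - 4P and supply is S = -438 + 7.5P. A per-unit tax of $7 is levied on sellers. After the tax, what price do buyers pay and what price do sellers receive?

Buyers pay 2313/23, sellers receive 2152/23

Pre-tax equilibrium: P* = 96, Q* = 282.
Tax on sellers shifts supply to S = -438 + 7.5(P − 7) = -490.5 + 7.5P.
666 - 4P = -490.5 + 7.5P gives buyer price Pb = 2313/23; sellers receive Ps = 2313/23 − 7 = 2152/23.
New quantity: Q = 666 − 4(2313/23) = 6066/23.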